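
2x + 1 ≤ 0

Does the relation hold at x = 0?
x = 0: LHS = 2·0 + 1 = 1; 1 ≤ 0 — FAILS

The relation fails at x = 0, so x = 0 is a counterexample.

Answer: No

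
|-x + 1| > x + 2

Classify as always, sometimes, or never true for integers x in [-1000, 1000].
Holds at x = -1: LHS = |-(-1) + 1| = |2| = 2, RHS = (-1) + 2 = 1; 2 > 1 — holds
Fails at x = 0: LHS = |-0 + 1| = |1| = 1, RHS = 0 + 2 = 2; 1 > 2 — FAILS
It is satisfied by some integers in the range but not all.

Answer: Sometimes true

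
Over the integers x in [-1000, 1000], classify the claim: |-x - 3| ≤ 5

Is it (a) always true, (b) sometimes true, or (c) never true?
Holds at x = 0: LHS = |-0 - 3| = |-3| = 3; 3 ≤ 5 — holds
Fails at x = 3: LHS = |-3 - 3| = |-6| = 6; 6 ≤ 5 — FAILS
It is satisfied by some integers in the range but not all.

Answer: Sometimes true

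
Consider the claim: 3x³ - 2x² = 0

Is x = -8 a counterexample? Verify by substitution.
Substitute x = -8 into the relation:
x = -8: LHS = 3·(-8)³ - 2·(-8)² = -1664; -1664 = 0 — FAILS

Since the claim fails at x = -8, this value is a counterexample.

Answer: Yes, x = -8 is a counterexample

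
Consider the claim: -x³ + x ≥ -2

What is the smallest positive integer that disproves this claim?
Testing positive integers:
x = 1: LHS = -1³ + 1 = 0; 0 ≥ -2 — holds
x = 2: LHS = -2³ + 2 = -6; -6 ≥ -2 — FAILS  ← smallest positive counterexample

Answer: x = 2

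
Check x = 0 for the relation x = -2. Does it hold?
x = 0: 0 = -2 — FAILS

The relation fails at x = 0, so x = 0 is a counterexample.

Answer: No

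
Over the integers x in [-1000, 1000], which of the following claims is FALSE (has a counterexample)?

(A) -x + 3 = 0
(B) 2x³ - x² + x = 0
(A) x = 0: LHS = -0 + 3 = 3; 3 = 0 — FAILS
(B) x = 1: LHS = 2·1³ - 1² + 1 = 2; 2 = 0 — FAILS

Answer: Both A and B are false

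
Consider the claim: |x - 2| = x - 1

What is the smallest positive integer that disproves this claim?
Testing positive integers:
x = 1: LHS = |1 - 2| = |-1| = 1, RHS = 1 - 1 = 0; 1 = 0 — FAILS  ← smallest positive counterexample

Answer: x = 1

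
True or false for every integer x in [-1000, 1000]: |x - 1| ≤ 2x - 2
The claim fails at x = 0:
x = 0: LHS = |0 - 1| = |-1| = 1, RHS = 2·0 - 2 = -2; 1 ≤ -2 — FAILS

Because a single integer refutes it, the statement is false.

Answer: False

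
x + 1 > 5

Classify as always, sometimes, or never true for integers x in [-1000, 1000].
Holds at x = 5: LHS = 5 + 1 = 6; 6 > 5 — holds
Fails at x = 0: LHS = 0 + 1 = 1; 1 > 5 — FAILS
It is satisfied by some integers in the range but not all.

Answer: Sometimes true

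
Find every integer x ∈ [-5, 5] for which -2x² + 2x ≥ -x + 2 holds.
Over all integers in [-5, 5], LHS − RHS is largest at x = 1, where it equals -1:
x = 1: LHS = -2·1² + 2·1 = 0, RHS = -1 + 2 = 1; 0 ≥ 1 — FAILS
At the ends of the range:
x = -5: LHS = -2·(-5)² + 2·(-5) = -60, RHS = -(-5) + 2 = 7; -60 ≥ 7 — FAILS
x = 5: LHS = -2·5² + 2·5 = -40, RHS = -5 + 2 = -3; -40 ≥ -3 — FAILS
Hence LHS − RHS is never zero or positive, i.e. LHS < RHS throughout, so the claimed relation (≥) fails for every integer in [-5, 5].

Answer: None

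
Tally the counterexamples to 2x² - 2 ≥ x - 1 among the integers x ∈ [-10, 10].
Counterexamples in [-10, 10]: {0}.

Counting them gives 1 values.

Answer: 1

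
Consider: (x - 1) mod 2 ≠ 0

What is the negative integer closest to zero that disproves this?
Testing negative integers from -1 downward:
x = -1: LHS = ((-1) - 1) mod 2 = (-2) mod 2 = 0; 0 ≠ 0 — FAILS  ← closest negative counterexample to 0

Answer: x = -1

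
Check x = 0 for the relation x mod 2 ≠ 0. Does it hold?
x = 0: LHS = 0 mod 2 = 0; 0 ≠ 0 — FAILS

The relation fails at x = 0, so x = 0 is a counterexample.

Answer: No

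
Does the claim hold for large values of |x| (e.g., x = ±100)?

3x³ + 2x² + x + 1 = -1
x = 100: LHS = 3·100³ + 2·100² + 100 + 1 = 3020101; 3020101 = -1 — FAILS
x = -100: LHS = 3·(-100)³ + 2·(-100)² + (-100) + 1 = -2980099; -2980099 = -1 — FAILS

Answer: No, fails for both x = 100 and x = -100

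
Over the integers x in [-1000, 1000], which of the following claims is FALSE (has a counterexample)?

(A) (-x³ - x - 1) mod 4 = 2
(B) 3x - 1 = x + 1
(A) x = 0: LHS = (-0³ - 0 - 1) mod 4 = (-1) mod 4 = 3; 3 = 2 — FAILS
(B) x = 0: LHS = 3·0 - 1 = -1, RHS = 0 + 1 = 1; -1 = 1 — FAILS

Answer: Both A and B are false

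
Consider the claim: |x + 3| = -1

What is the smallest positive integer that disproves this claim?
Testing positive integers:
x = 1: LHS = |1 + 3| = |4| = 4; 4 = -1 — FAILS  ← smallest positive counterexample

Answer: x = 1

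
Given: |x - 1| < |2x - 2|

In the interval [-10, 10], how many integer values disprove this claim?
Counterexamples in [-10, 10]: {1}.

Counting them gives 1 values.

Answer: 1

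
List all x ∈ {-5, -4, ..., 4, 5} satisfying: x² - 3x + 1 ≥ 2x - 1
Holds for: {-5, -4, -3, -2, -1, 0, 5}
Fails for: {1, 2, 3, 4}

Answer: {-5, -4, -3, -2, -1, 0, 5}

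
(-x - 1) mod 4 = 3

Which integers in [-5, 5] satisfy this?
Holds for: {-4, 0, 4}
Fails for: {-5, -3, -2, -1, 1, 2, 3, 5}

Answer: {-4, 0, 4}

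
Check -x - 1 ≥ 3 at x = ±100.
x = 100: LHS = -100 - 1 = -101; -101 ≥ 3 — FAILS
x = -100: LHS = -(-100) - 1 = 99; 99 ≥ 3 — holds

Answer: Partially: fails for x = 100, holds for x = -100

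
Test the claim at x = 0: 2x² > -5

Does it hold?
x = 0: LHS = 2·0² = 0; 0 > -5 — holds

The relation is satisfied at x = 0.

Answer: Yes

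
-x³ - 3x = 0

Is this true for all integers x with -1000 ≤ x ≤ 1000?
The claim fails at x = 1:
x = 1: LHS = -1³ - 3·1 = -4; -4 = 0 — FAILS

Because a single integer refutes it, the statement is false.

Answer: False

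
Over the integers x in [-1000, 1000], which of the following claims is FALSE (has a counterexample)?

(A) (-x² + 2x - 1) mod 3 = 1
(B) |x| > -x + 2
(A) x = 0: LHS = (-0² + 2·0 - 1) mod 3 = (-1) mod 3 = 2; 2 = 1 — FAILS
(B) x = 0: LHS = |0| = 0, RHS = -0 + 2 = 2; 0 > 2 — FAILS

Answer: Both A and B are false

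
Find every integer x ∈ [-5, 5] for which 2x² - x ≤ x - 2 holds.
Over all integers in [-5, 5], LHS − RHS is smallest at x = 0, where it equals 2:
x = 0: LHS = 2·0² - 0 = 0, RHS = 0 - 2 = -2; 0 ≤ -2 — FAILS
At the ends of the range:
x = -5: LHS = 2·(-5)² - (-5) = 55, RHS = (-5) - 2 = -7; 55 ≤ -7 — FAILS
x = 5: LHS = 2·5² - 5 = 45, RHS = 5 - 2 = 3; 45 ≤ 3 — FAILS
Hence LHS − RHS is never zero or negative, i.e. LHS > RHS throughout, so the claimed relation (≤) fails for every integer in [-5, 5].

Answer: None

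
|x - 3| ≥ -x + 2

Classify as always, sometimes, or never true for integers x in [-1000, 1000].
Over all integers in [-1000, 1000], LHS − RHS is smallest at x = 0, where it equals 1:
x = 0: LHS = |0 - 3| = |-3| = 3, RHS = -0 + 2 = 2; 3 ≥ 2 — holds
At the ends of the range:
x = -1000: LHS = |(-1000) - 3| = |-1003| = 1003, RHS = -(-1000) + 2 = 1002; 1003 ≥ 1002 — holds
x = 1000: LHS = |1000 - 3| = |997| = 997, RHS = -1000 + 2 = -998; 997 ≥ -998 — holds
Hence LHS − RHS is never negative, i.e. LHS ≥ RHS throughout, so the relation holds for every integer in [-1000, 1000].

No counterexample exists.

Answer: Always true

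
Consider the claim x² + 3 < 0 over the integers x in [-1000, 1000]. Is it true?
The claim fails at x = 0:
x = 0: LHS = 0² + 3 = 3; 3 < 0 — FAILS

Because a single integer refutes it, the statement is false.

Answer: False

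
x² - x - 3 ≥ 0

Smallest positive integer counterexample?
Testing positive integers:
x = 1: LHS = 1² - 1 - 3 = -3; -3 ≥ 0 — FAILS  ← smallest positive counterexample

Answer: x = 1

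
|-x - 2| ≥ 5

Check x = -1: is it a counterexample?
Substitute x = -1 into the relation:
x = -1: LHS = |-(-1) - 2| = |-1| = 1; 1 ≥ 5 — FAILS

Since the claim fails at x = -1, this value is a counterexample.

Answer: Yes, x = -1 is a counterexample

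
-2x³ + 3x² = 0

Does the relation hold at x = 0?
x = 0: LHS = -2·0³ + 3·0² = 0; 0 = 0 — holds

The relation is satisfied at x = 0.

Answer: Yes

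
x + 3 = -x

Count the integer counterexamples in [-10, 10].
Counterexamples in [-10, 10]: {-10, -9, -8, -7, -6, -5, -4, -3, -2, -1, 0, 1, 2, 3, 4, 5, 6, 7, 8, 9, 10}.

Counting them gives 21 values.

Answer: 21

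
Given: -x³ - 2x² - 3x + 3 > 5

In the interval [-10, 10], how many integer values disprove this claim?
Counterexamples in [-10, 10]: {-1, 0, 1, 2, 3, 4, 5, 6, 7, 8, 9, 10}.

Counting them gives 12 values.

Answer: 12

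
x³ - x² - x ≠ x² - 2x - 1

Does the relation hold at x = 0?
x = 0: LHS = 0³ - 0² - 0 = 0, RHS = 0² - 2·0 - 1 = -1; 0 ≠ -1 — holds

The relation is satisfied at x = 0.

Answer: Yes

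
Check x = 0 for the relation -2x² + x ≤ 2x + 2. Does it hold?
x = 0: LHS = -2·0² + 0 = 0, RHS = 2·0 + 2 = 2; 0 ≤ 2 — holds

The relation is satisfied at x = 0.

Answer: Yes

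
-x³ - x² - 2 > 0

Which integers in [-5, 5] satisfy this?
Holds for: {-5, -4, -3, -2}
Fails for: {-1, 0, 1, 2, 3, 4, 5}

Answer: {-5, -4, -3, -2}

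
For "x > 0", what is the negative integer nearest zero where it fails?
Testing negative integers from -1 downward:
x = -1: -1 > 0 — FAILS  ← closest negative counterexample to 0

Answer: x = -1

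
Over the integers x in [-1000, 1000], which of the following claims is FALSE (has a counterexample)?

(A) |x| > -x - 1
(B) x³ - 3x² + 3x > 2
(A) Over all integers in [-1000, 1000], LHS − RHS is smallest at x = 0, where it equals 1:
x = 0: LHS = |0| = 0, RHS = -0 - 1 = -1; 0 > -1 — holds
At the ends of the range:
x = -1000: LHS = |-1000| = 1000, RHS = -(-1000) - 1 = 999; 1000 > 999 — holds
x = 1000: LHS = |1000| = 1000, RHS = -1000 - 1 = -1001; 1000 > -1001 — holds
Hence LHS − RHS is never zero or negative, i.e. LHS > RHS throughout, so the relation holds for every integer in [-1000, 1000].

(B) x = 0: LHS = 0³ - 3·0² + 3·0 = 0; 0 > 2 — FAILS

Only (B) has a counterexample.

Answer: B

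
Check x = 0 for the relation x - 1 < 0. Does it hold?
x = 0: LHS = 0 - 1 = -1; -1 < 0 — holds

The relation is satisfied at x = 0.

Answer: Yes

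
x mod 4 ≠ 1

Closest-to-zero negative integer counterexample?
Testing negative integers from -1 downward:
x = -1: LHS = (-1) mod 4 = 3; 3 ≠ 1 — holds
x = -2: LHS = (-2) mod 4 = 2; 2 ≠ 1 — holds
x = -3: LHS = (-3) mod 4 = 1; 1 ≠ 1 — FAILS  ← closest negative counterexample to 0

Answer: x = -3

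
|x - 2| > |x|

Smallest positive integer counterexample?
Testing positive integers:
x = 1: LHS = |1 - 2| = |-1| = 1, RHS = |1| = 1; 1 > 1 — FAILS  ← smallest positive counterexample

Answer: x = 1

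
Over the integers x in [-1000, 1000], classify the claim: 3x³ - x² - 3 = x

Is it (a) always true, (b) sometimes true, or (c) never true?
Track d = LHS − RHS over the integers in [-1000, 1000]. Equality would need d = 0, but d changes sign only between consecutive integers, jumping over 0:
x = 1: LHS = 3·1³ - 1² - 3 = -1; -1 = 1 — FAILS  (d = -2)
x = 2: LHS = 3·2³ - 2² - 3 = 17; 17 = 2 — FAILS  (d = 15)
Away from these crossings d keeps a constant sign, and checking every integer in [-1000, 1000] confirms d ≠ 0 throughout. Hence the two sides are never equal, so the claimed relation (=) fails for every integer in [-1000, 1000].

No integer in the range satisfies it.

Answer: Never true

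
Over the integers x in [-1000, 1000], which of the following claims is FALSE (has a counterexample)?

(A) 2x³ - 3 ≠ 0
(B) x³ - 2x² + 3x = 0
(A) Track d = LHS − RHS over the integers in [-1000, 1000]. Equality would need d = 0, but d changes sign only between consecutive integers, jumping over 0:
x = 1: LHS = 2·1³ - 3 = -1; -1 ≠ 0 — holds  (d = -1)
x = 2: LHS = 2·2³ - 3 = 13; 13 ≠ 0 — holds  (d = 13)
Away from these crossings d keeps a constant sign, and checking every integer in [-1000, 1000] confirms d ≠ 0 throughout. Hence the two sides are never equal, so the relation holds for every integer in [-1000, 1000].

(B) x = 1: LHS = 1³ - 2·1² + 3·1 = 2; 2 = 0 — FAILS

Only (B) has a counterexample.

Answer: B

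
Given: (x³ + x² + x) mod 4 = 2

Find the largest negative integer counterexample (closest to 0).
Testing negative integers from -1 downward:
x = -1: LHS = ((-1)³ + (-1)² + (-1)) mod 4 = (-1) mod 4 = 3; 3 = 2 — FAILS  ← closest negative counterexample to 0

Answer: x = -1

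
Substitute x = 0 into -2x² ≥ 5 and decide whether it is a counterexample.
Substitute x = 0 into the relation:
x = 0: LHS = -2·0² = 0; 0 ≥ 5 — FAILS

Since the claim fails at x = 0, this value is a counterexample.

Answer: Yes, x = 0 is a counterexample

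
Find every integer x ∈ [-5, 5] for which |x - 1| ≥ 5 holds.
Holds for: {-5, -4}
Fails for: {-3, -2, -1, 0, 1, 2, 3, 4, 5}

Answer: {-5, -4}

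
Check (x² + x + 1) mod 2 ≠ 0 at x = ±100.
x = 100: LHS = (100² + 100 + 1) mod 2 = 10101 mod 2 = 1; 1 ≠ 0 — holds
x = -100: LHS = ((-100)² + (-100) + 1) mod 2 = 9901 mod 2 = 1; 1 ≠ 0 — holds

Answer: Yes, holds for both x = 100 and x = -100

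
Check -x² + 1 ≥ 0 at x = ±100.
x = 100: LHS = -100² + 1 = -9999; -9999 ≥ 0 — FAILS
x = -100: LHS = -(-100)² + 1 = -9999; -9999 ≥ 0 — FAILS

Answer: No, fails for both x = 100 and x = -100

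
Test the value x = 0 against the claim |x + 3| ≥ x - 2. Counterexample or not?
Substitute x = 0 into the relation:
x = 0: LHS = |0 + 3| = |3| = 3, RHS = 0 - 2 = -2; 3 ≥ -2 — holds

The relation holds at x = 0, so it is not a counterexample.

Answer: No, x = 0 is not a counterexample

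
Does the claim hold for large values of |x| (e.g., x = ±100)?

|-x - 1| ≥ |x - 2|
x = 100: LHS = |-100 - 1| = |-101| = 101, RHS = |100 - 2| = |98| = 98; 101 ≥ 98 — holds
x = -100: LHS = |-(-100) - 1| = |99| = 99, RHS = |(-100) - 2| = |-102| = 102; 99 ≥ 102 — FAILS

Answer: Partially: holds for x = 100, fails for x = -100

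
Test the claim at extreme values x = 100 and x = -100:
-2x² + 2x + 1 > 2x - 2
x = 100: LHS = -2·100² + 2·100 + 1 = -19799, RHS = 2·100 - 2 = 198; -19799 > 198 — FAILS
x = -100: LHS = -2·(-100)² + 2·(-100) + 1 = -20199, RHS = 2·(-100) - 2 = -202; -20199 > -202 — FAILS

Answer: No, fails for both x = 100 and x = -100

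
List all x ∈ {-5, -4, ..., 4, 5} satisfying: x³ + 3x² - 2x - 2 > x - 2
Holds for: {-3, -2, -1, 1, 2, 3, 4, 5}
Fails for: {-5, -4, 0}

Answer: {-3, -2, -1, 1, 2, 3, 4, 5}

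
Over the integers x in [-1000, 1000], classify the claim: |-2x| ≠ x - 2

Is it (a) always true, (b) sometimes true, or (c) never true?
Over all integers in [-1000, 1000], LHS − RHS is always positive; it is smallest at x = 0, where it equals 2:
x = 0: LHS = |-2·0| = |0| = 0, RHS = 0 - 2 = -2; 0 ≠ -2 — holds
At the ends of the range:
x = -1000: LHS = |-2·(-1000)| = |2000| = 2000, RHS = (-1000) - 2 = -1002; 2000 ≠ -1002 — holds
x = 1000: LHS = |-2·1000| = |-2000| = 2000, RHS = 1000 - 2 = 998; 2000 ≠ 998 — holds
Hence LHS − RHS is never 0, i.e. the two sides are never equal, so the relation holds for every integer in [-1000, 1000].

No counterexample exists.

Answer: Always true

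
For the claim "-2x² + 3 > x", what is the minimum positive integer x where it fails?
Testing positive integers:
x = 1: LHS = -2·1² + 3 = 1; 1 > 1 — FAILS  ← smallest positive counterexample

Answer: x = 1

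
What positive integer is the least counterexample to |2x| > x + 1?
Testing positive integers:
x = 1: LHS = |2·1| = |2| = 2, RHS = 1 + 1 = 2; 2 > 2 — FAILS  ← smallest positive counterexample

Answer: x = 1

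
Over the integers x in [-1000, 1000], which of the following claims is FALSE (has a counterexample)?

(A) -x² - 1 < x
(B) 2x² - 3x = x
(A) Over all integers in [-1000, 1000], LHS − RHS is largest at x = 0, where it equals -1:
x = 0: LHS = -0² - 1 = -1; -1 < 0 — holds
At the ends of the range:
x = -1000: LHS = -(-1000)² - 1 = -1000001; -1000001 < -1000 — holds
x = 1000: LHS = -1000² - 1 = -1000001; -1000001 < 1000 — holds
Hence LHS − RHS is never zero or positive, i.e. LHS < RHS throughout, so the relation holds for every integer in [-1000, 1000].

(B) x = 1: LHS = 2·1² - 3·1 = -1; -1 = 1 — FAILS

Only (B) has a counterexample.

Answer: B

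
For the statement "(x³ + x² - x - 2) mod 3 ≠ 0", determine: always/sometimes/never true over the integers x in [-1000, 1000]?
For a polynomial with integer coefficients, its value mod 3 depends only on x mod 3, so it suffices to check one representative of each residue class, x = 0, 1, 2:
x = 0: LHS = (0³ + 0² - 0 - 2) mod 3 = (-2) mod 3 = 1; 1 ≠ 0 — holds
x = 1: LHS = (1³ + 1² - 1 - 2) mod 3 = (-1) mod 3 = 2; 2 ≠ 0 — holds
x = 2: LHS = (2³ + 2² - 2 - 2) mod 3 = 8 mod 3 = 2; 2 ≠ 0 — holds
The relation holds in every residue class, so the relation holds for every integer in [-1000, 1000].

No counterexample exists.

Answer: Always true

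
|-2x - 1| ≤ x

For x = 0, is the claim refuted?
Substitute x = 0 into the relation:
x = 0: LHS = |-2·0 - 1| = |-1| = 1; 1 ≤ 0 — FAILS

Since the claim fails at x = 0, this value is a counterexample.

Answer: Yes, x = 0 is a counterexample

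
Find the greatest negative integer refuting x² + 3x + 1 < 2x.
Testing negative integers from -1 downward:
x = -1: LHS = (-1)² + 3·(-1) + 1 = -1, RHS = 2·(-1) = -2; -1 < -2 — FAILS  ← closest negative counterexample to 0

Answer: x = -1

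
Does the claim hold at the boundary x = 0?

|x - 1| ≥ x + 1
x = 0: LHS = |0 - 1| = |-1| = 1, RHS = 0 + 1 = 1; 1 ≥ 1 — holds

The relation is satisfied at x = 0.

Answer: Yes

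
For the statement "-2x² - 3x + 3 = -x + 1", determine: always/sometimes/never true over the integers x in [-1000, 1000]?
Track d = LHS − RHS over the integers in [-1000, 1000]. Equality would need d = 0, but d changes sign only between consecutive integers, jumping over 0:
x = -2: LHS = -2·(-2)² - 3·(-2) + 3 = 1, RHS = -(-2) + 1 = 3; 1 = 3 — FAILS  (d = -2)
x = -1: LHS = -2·(-1)² - 3·(-1) + 3 = 4, RHS = -(-1) + 1 = 2; 4 = 2 — FAILS  (d = 2)
x = 0: LHS = -2·0² - 3·0 + 3 = 3, RHS = -0 + 1 = 1; 3 = 1 — FAILS  (d = 2)
x = 1: LHS = -2·1² - 3·1 + 3 = -2, RHS = -1 + 1 = 0; -2 = 0 — FAILS  (d = -2)
Away from these crossings d keeps a constant sign, and checking every integer in [-1000, 1000] confirms d ≠ 0 throughout. Hence the two sides are never equal, so the claimed relation (=) fails for every integer in [-1000, 1000].

No integer in the range satisfies it.

Answer: Never true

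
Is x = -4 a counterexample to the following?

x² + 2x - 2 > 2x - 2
Substitute x = -4 into the relation:
x = -4: LHS = (-4)² + 2·(-4) - 2 = 6, RHS = 2·(-4) - 2 = -10; 6 > -10 — holds

The claim holds here, so x = -4 is not a counterexample. (A counterexample exists elsewhere, e.g. x = 0.)

Answer: No, x = -4 is not a counterexample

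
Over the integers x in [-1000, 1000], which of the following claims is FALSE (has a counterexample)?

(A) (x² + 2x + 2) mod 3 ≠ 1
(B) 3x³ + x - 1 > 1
(A) x = -1: LHS = ((-1)² + 2·(-1) + 2) mod 3 = 1 mod 3 = 1; 1 ≠ 1 — FAILS
(B) x = 0: LHS = 3·0³ + 0 - 1 = -1; -1 > 1 — FAILS

Answer: Both A and B are false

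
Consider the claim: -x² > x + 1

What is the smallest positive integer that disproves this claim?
Testing positive integers:
x = 1: LHS = -1² = -1, RHS = 1 + 1 = 2; -1 > 2 — FAILS  ← smallest positive counterexample

Answer: x = 1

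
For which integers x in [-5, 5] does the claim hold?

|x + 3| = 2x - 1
Holds for: {4}
Fails for: {-5, -4, -3, -2, -1, 0, 1, 2, 3, 5}

Answer: {4}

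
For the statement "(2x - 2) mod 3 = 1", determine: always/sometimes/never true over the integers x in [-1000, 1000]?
Holds at x = 0: LHS = (2·0 - 2) mod 3 = (-2) mod 3 = 1; 1 = 1 — holds
Fails at x = 1: LHS = (2·1 - 2) mod 3 = 0 mod 3 = 0; 0 = 1 — FAILS
It is satisfied by some integers in the range but not all.

Answer: Sometimes true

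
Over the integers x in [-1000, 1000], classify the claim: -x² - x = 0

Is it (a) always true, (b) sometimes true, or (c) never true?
Holds at x = 0: LHS = -0² - 0 = 0; 0 = 0 — holds
Fails at x = 1: LHS = -1² - 1 = -2; -2 = 0 — FAILS
It is satisfied by some integers in the range but not all.

Answer: Sometimes true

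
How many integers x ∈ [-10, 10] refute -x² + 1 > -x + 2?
Counterexamples in [-10, 10]: {-10, -9, -8, -7, -6, -5, -4, -3, -2, -1, 0, 1, 2, 3, 4, 5, 6, 7, 8, 9, 10}.

Counting them gives 21 values.

Answer: 21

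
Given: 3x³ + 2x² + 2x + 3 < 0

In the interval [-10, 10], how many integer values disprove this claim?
Counterexamples in [-10, 10]: {-1, 0, 1, 2, 3, 4, 5, 6, 7, 8, 9, 10}.

Counting them gives 12 values.

Answer: 12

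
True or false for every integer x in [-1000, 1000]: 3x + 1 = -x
The claim fails at x = 0:
x = 0: LHS = 3·0 + 1 = 1, RHS = -0 = 0; 1 = 0 — FAILS

Because a single integer refutes it, the statement is false.

Answer: False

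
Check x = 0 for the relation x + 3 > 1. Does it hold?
x = 0: LHS = 0 + 3 = 3; 3 > 1 — holds

The relation is satisfied at x = 0.

Answer: Yes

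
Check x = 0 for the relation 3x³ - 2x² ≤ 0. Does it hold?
x = 0: LHS = 3·0³ - 2·0² = 0; 0 ≤ 0 — holds

The relation is satisfied at x = 0.

Answer: Yes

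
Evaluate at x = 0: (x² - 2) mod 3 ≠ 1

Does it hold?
x = 0: LHS = (0² - 2) mod 3 = (-2) mod 3 = 1; 1 ≠ 1 — FAILS

The relation fails at x = 0, so x = 0 is a counterexample.

Answer: No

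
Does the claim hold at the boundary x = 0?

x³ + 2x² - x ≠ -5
x = 0: LHS = 0³ + 2·0² - 0 = 0; 0 ≠ -5 — holds

The relation is satisfied at x = 0.

Answer: Yes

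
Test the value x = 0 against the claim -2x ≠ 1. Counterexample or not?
Substitute x = 0 into the relation:
x = 0: LHS = -2·0 = 0; 0 ≠ 1 — holds

The relation holds at x = 0, so it is not a counterexample.

Answer: No, x = 0 is not a counterexample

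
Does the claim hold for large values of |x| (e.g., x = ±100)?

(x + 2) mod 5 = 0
x = 100: LHS = (100 + 2) mod 5 = 102 mod 5 = 2; 2 = 0 — FAILS
x = -100: LHS = ((-100) + 2) mod 5 = (-98) mod 5 = 2; 2 = 0 — FAILS

Answer: No, fails for both x = 100 and x = -100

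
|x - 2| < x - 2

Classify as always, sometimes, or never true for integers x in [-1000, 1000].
Over all integers in [-1000, 1000], LHS − RHS is smallest at x = 2, where it equals 0:
x = 2: LHS = |2 - 2| = |0| = 0, RHS = 2 - 2 = 0; 0 < 0 — FAILS
At the ends of the range:
x = -1000: LHS = |(-1000) - 2| = |-1002| = 1002, RHS = (-1000) - 2 = -1002; 1002 < -1002 — FAILS
x = 1000: LHS = |1000 - 2| = |998| = 998, RHS = 1000 - 2 = 998; 998 < 998 — FAILS
Hence LHS − RHS is never negative, i.e. LHS ≥ RHS throughout, so the claimed relation (<) fails for every integer in [-1000, 1000].

No integer in the range satisfies it.

Answer: Never true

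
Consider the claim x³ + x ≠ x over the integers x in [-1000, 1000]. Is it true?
The claim fails at x = 0:
x = 0: LHS = 0³ + 0 = 0; 0 ≠ 0 — FAILS

Because a single integer refutes it, the statement is false.

Answer: False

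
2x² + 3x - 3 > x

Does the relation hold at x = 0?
x = 0: LHS = 2·0² + 3·0 - 3 = -3; -3 > 0 — FAILS

The relation fails at x = 0, so x = 0 is a counterexample.

Answer: No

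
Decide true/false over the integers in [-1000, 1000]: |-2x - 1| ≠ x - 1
Over all integers in [-1000, 1000], LHS − RHS is always positive; it is smallest at x = 0, where it equals 2:
x = 0: LHS = |-2·0 - 1| = |-1| = 1, RHS = 0 - 1 = -1; 1 ≠ -1 — holds
At the ends of the range:
x = -1000: LHS = |-2·(-1000) - 1| = |1999| = 1999, RHS = (-1000) - 1 = -1001; 1999 ≠ -1001 — holds
x = 1000: LHS = |-2·1000 - 1| = |-2001| = 2001, RHS = 1000 - 1 = 999; 2001 ≠ 999 — holds
Hence LHS − RHS is never 0, i.e. the two sides are never equal, so the relation holds for every integer in [-1000, 1000].

No counterexample exists.

Answer: True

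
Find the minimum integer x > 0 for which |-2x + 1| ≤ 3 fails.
Testing positive integers:
x = 1: LHS = |-2·1 + 1| = |-1| = 1; 1 ≤ 3 — holds
x = 2: LHS = |-2·2 + 1| = |-3| = 3; 3 ≤ 3 — holds
x = 3: LHS = |-2·3 + 1| = |-5| = 5; 5 ≤ 3 — FAILS  ← smallest positive counterexample

Answer: x = 3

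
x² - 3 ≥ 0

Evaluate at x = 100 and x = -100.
x = 100: LHS = 100² - 3 = 9997; 9997 ≥ 0 — holds
x = -100: LHS = (-100)² - 3 = 9997; 9997 ≥ 0 — holds

Answer: Yes, holds for both x = 100 and x = -100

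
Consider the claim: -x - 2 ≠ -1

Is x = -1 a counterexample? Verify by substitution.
Substitute x = -1 into the relation:
x = -1: LHS = -(-1) - 2 = -1; -1 ≠ -1 — FAILS

Since the claim fails at x = -1, this value is a counterexample.

Answer: Yes, x = -1 is a counterexample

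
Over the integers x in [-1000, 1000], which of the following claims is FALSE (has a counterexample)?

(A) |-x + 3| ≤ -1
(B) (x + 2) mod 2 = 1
(A) x = 0: LHS = |-0 + 3| = |3| = 3; 3 ≤ -1 — FAILS
(B) x = 0: LHS = (0 + 2) mod 2 = 2 mod 2 = 0; 0 = 1 — FAILS

Answer: Both A and B are false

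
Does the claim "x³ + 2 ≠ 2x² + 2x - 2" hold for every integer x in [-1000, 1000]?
The claim fails at x = 2:
x = 2: LHS = 2³ + 2 = 10, RHS = 2·2² + 2·2 - 2 = 10; 10 ≠ 10 — FAILS

Because a single integer refutes it, the statement is false.

Answer: False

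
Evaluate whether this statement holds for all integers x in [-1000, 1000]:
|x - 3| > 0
The claim fails at x = 3:
x = 3: LHS = |3 - 3| = |0| = 0; 0 > 0 — FAILS

Because a single integer refutes it, the statement is false.

Answer: False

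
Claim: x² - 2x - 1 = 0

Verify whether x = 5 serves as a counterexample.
Substitute x = 5 into the relation:
x = 5: LHS = 5² - 2·5 - 1 = 14; 14 = 0 — FAILS

Since the claim fails at x = 5, this value is a counterexample.

Answer: Yes, x = 5 is a counterexample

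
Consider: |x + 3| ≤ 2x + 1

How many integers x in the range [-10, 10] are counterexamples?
Counterexamples in [-10, 10]: {-10, -9, -8, -7, -6, -5, -4, -3, -2, -1, 0, 1}.

Counting them gives 12 values.

Answer: 12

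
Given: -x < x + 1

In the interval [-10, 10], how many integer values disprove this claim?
Counterexamples in [-10, 10]: {-10, -9, -8, -7, -6, -5, -4, -3, -2, -1}.

Counting them gives 10 values.

Answer: 10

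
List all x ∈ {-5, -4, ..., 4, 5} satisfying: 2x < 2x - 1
Over all integers in [-5, 5], LHS − RHS is smallest at x = 0, where it equals 1:
x = 0: LHS = 2·0 = 0, RHS = 2·0 - 1 = -1; 0 < -1 — FAILS
At the ends of the range:
x = -5: LHS = 2·(-5) = -10, RHS = 2·(-5) - 1 = -11; -10 < -11 — FAILS
x = 5: LHS = 2·5 = 10, RHS = 2·5 - 1 = 9; 10 < 9 — FAILS
Hence LHS − RHS is never negative, i.e. LHS ≥ RHS throughout, so the claimed relation (<) fails for every integer in [-5, 5].

Answer: None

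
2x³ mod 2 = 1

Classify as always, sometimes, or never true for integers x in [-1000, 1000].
For a polynomial with integer coefficients, its value mod 2 depends only on x mod 2, so it suffices to check one representative of each residue class, x = 0, 1:
x = 0: LHS = (2·0³) mod 2 = 0 mod 2 = 0; 0 = 1 — FAILS
x = 1: LHS = (2·1³) mod 2 = 2 mod 2 = 0; 0 = 1 — FAILS
The relation fails in every residue class, so the claimed relation (=) fails for every integer in [-1000, 1000].

No integer in the range satisfies it.

Answer: Never true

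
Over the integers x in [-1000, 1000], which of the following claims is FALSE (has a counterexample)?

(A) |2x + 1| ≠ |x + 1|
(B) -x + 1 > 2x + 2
(A) x = 0: LHS = |2·0 + 1| = |1| = 1, RHS = |0 + 1| = |1| = 1; 1 ≠ 1 — FAILS
(B) x = 0: LHS = -0 + 1 = 1, RHS = 2·0 + 2 = 2; 1 > 2 — FAILS

Answer: Both A and B are false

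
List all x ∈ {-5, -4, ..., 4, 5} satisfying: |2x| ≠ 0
Holds for: {-5, -4, -3, -2, -1, 1, 2, 3, 4, 5}
Fails for: {0}

Answer: {-5, -4, -3, -2, -1, 1, 2, 3, 4, 5}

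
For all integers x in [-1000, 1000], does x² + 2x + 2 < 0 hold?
The claim fails at x = 0:
x = 0: LHS = 0² + 2·0 + 2 = 2; 2 < 0 — FAILS

Because a single integer refutes it, the statement is false.

Answer: False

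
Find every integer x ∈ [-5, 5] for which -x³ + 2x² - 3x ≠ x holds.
Holds for: {-5, -4, -3, -2, -1, 1, 2, 3, 4, 5}
Fails for: {0}

Answer: {-5, -4, -3, -2, -1, 1, 2, 3, 4, 5}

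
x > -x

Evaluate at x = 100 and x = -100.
x = 100: 100 > -100 — holds
x = -100: RHS = -(-100) = 100; -100 > 100 — FAILS

Answer: Partially: holds for x = 100, fails for x = -100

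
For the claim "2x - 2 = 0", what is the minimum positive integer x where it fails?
Testing positive integers:
x = 1: LHS = 2·1 - 2 = 0; 0 = 0 — holds
x = 2: LHS = 2·2 - 2 = 2; 2 = 0 — FAILS  ← smallest positive counterexample

Answer: x = 2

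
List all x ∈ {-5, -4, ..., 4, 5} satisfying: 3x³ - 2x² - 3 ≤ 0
Holds for: {-5, -4, -3, -2, -1, 0, 1}
Fails for: {2, 3, 4, 5}

Answer: {-5, -4, -3, -2, -1, 0, 1}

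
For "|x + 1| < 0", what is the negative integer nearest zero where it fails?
Testing negative integers from -1 downward:
x = -1: LHS = |(-1) + 1| = |0| = 0; 0 < 0 — FAILS  ← closest negative counterexample to 0

Answer: x = -1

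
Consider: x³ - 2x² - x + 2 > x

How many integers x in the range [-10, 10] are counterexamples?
Counterexamples in [-10, 10]: {-10, -9, -8, -7, -6, -5, -4, -3, -2, 1, 2}.

Counting them gives 11 values.

Answer: 11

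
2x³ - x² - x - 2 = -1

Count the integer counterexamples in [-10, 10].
Counterexamples in [-10, 10]: {-10, -9, -8, -7, -6, -5, -4, -3, -2, -1, 0, 1, 2, 3, 4, 5, 6, 7, 8, 9, 10}.

Counting them gives 21 values.

Answer: 21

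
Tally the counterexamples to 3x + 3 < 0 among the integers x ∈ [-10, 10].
Counterexamples in [-10, 10]: {-1, 0, 1, 2, 3, 4, 5, 6, 7, 8, 9, 10}.

Counting them gives 12 values.

Answer: 12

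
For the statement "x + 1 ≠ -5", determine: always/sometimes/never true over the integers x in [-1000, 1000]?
Holds at x = 0: LHS = 0 + 1 = 1; 1 ≠ -5 — holds
Fails at x = -6: LHS = (-6) + 1 = -5; -5 ≠ -5 — FAILS
It is satisfied by some integers in the range but not all.

Answer: Sometimes true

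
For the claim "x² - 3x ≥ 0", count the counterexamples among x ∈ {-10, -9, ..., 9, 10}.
Counterexamples in [-10, 10]: {1, 2}.

Counting them gives 2 values.

Answer: 2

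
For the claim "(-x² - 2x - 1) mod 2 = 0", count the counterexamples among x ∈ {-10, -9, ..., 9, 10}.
Counterexamples in [-10, 10]: {-10, -8, -6, -4, -2, 0, 2, 4, 6, 8, 10}.

Counting them gives 11 values.

Answer: 11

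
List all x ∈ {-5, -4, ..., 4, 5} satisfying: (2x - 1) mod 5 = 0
Holds for: {-2, 3}
Fails for: {-5, -4, -3, -1, 0, 1, 2, 4, 5}

Answer: {-2, 3}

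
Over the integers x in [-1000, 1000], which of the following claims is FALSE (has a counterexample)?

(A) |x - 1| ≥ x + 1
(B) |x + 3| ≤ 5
(A) x = 1: LHS = |1 - 1| = |0| = 0, RHS = 1 + 1 = 2; 0 ≥ 2 — FAILS
(B) x = 3: LHS = |3 + 3| = |6| = 6; 6 ≤ 5 — FAILS

Answer: Both A and B are false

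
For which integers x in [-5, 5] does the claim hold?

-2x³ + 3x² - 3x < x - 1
Holds for: {1, 2, 3, 4, 5}
Fails for: {-5, -4, -3, -2, -1, 0}

Answer: {1, 2, 3, 4, 5}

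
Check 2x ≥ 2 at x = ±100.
x = 100: LHS = 2·100 = 200; 200 ≥ 2 — holds
x = -100: LHS = 2·(-100) = -200; -200 ≥ 2 — FAILS

Answer: Partially: holds for x = 100, fails for x = -100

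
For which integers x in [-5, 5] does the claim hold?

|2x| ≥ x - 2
Over all integers in [-5, 5], LHS − RHS is smallest at x = 0, where it equals 2:
x = 0: LHS = |2·0| = |0| = 0, RHS = 0 - 2 = -2; 0 ≥ -2 — holds
At the ends of the range:
x = -5: LHS = |2·(-5)| = |-10| = 10, RHS = (-5) - 2 = -7; 10 ≥ -7 — holds
x = 5: LHS = |2·5| = |10| = 10, RHS = 5 - 2 = 3; 10 ≥ 3 — holds
Hence LHS − RHS is never negative, i.e. LHS ≥ RHS throughout, so the relation holds for every integer in [-5, 5].

Answer: All integers in [-5, 5]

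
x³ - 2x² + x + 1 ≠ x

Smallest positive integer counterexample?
Testing positive integers:
x = 1: LHS = 1³ - 2·1² + 1 + 1 = 1; 1 ≠ 1 — FAILS  ← smallest positive counterexample

Answer: x = 1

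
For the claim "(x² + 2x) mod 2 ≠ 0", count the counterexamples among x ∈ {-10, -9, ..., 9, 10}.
Counterexamples in [-10, 10]: {-10, -8, -6, -4, -2, 0, 2, 4, 6, 8, 10}.

Counting them gives 11 values.

Answer: 11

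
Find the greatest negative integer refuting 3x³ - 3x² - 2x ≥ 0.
Testing negative integers from -1 downward:
x = -1: LHS = 3·(-1)³ - 3·(-1)² - 2·(-1) = -4; -4 ≥ 0 — FAILS  ← closest negative counterexample to 0

Answer: x = -1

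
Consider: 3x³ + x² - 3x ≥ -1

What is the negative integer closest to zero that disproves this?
Testing negative integers from -1 downward:
x = -1: LHS = 3·(-1)³ + (-1)² - 3·(-1) = 1; 1 ≥ -1 — holds
x = -2: LHS = 3·(-2)³ + (-2)² - 3·(-2) = -14; -14 ≥ -1 — FAILS  ← closest negative counterexample to 0

Answer: x = -2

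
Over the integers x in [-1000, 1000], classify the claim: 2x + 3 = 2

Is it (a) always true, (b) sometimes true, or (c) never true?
Track d = LHS − RHS over the integers in [-1000, 1000]. Equality would need d = 0, but d changes sign only between consecutive integers, jumping over 0:
x = -1: LHS = 2·(-1) + 3 = 1; 1 = 2 — FAILS  (d = -1)
x = 0: LHS = 2·0 + 3 = 3; 3 = 2 — FAILS  (d = 1)
Away from these crossings d keeps a constant sign, and checking every integer in [-1000, 1000] confirms d ≠ 0 throughout. Hence the two sides are never equal, so the claimed relation (=) fails for every integer in [-1000, 1000].

No integer in the range satisfies it.

Answer: Never true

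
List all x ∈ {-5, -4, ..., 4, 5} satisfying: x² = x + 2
Holds for: {-1, 2}
Fails for: {-5, -4, -3, -2, 0, 1, 3, 4, 5}

Answer: {-1, 2}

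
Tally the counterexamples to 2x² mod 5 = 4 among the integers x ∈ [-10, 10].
Counterexamples in [-10, 10]: {-10, -9, -8, -7, -6, -5, -4, -3, -2, -1, 0, 1, 2, 3, 4, 5, 6, 7, 8, 9, 10}.

Counting them gives 21 values.

Answer: 21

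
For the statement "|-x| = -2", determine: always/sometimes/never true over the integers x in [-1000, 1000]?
An absolute value is never negative, so the left side is ≥ 0 for every x, while the right side is -2. Tightest case in [-1000, 1000] is x = 0:
x = 0: LHS = |-0| = |0| = 0; 0 = -2 — FAILS
Hence LHS − RHS is never 0, i.e. the two sides are never equal, so the claimed relation (=) fails for every integer in [-1000, 1000].

No integer in the range satisfies it.

Answer: Never true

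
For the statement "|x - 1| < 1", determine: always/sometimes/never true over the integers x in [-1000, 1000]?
Holds at x = 1: LHS = |1 - 1| = |0| = 0; 0 < 1 — holds
Fails at x = 0: LHS = |0 - 1| = |-1| = 1; 1 < 1 — FAILS
It is satisfied by some integers in the range but not all.

Answer: Sometimes true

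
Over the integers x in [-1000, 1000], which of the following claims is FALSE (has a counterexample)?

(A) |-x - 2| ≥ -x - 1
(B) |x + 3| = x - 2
(A) x = -2: LHS = |-(-2) - 2| = |0| = 0, RHS = -(-2) - 1 = 1; 0 ≥ 1 — FAILS
(B) x = 0: LHS = |0 + 3| = |3| = 3, RHS = 0 - 2 = -2; 3 = -2 — FAILS

Answer: Both A and B are false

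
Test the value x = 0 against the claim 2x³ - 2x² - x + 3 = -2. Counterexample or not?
Substitute x = 0 into the relation:
x = 0: LHS = 2·0³ - 2·0² - 0 + 3 = 3; 3 = -2 — FAILS

Since the claim fails at x = 0, this value is a counterexample.

Answer: Yes, x = 0 is a counterexample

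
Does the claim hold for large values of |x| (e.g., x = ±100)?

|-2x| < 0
x = 100: LHS = |-2·100| = |-200| = 200; 200 < 0 — FAILS
x = -100: LHS = |-2·(-100)| = |200| = 200; 200 < 0 — FAILS

Answer: No, fails for both x = 100 and x = -100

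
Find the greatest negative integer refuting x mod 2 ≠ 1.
Testing negative integers from -1 downward:
x = -1: LHS = (-1) mod 2 = 1; 1 ≠ 1 — FAILS  ← closest negative counterexample to 0

Answer: x = -1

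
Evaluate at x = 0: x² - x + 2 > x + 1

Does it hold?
x = 0: LHS = 0² - 0 + 2 = 2, RHS = 0 + 1 = 1; 2 > 1 — holds

The relation is satisfied at x = 0.

Answer: Yes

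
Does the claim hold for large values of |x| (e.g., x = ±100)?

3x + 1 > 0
x = 100: LHS = 3·100 + 1 = 301; 301 > 0 — holds
x = -100: LHS = 3·(-100) + 1 = -299; -299 > 0 — FAILS

Answer: Partially: holds for x = 100, fails for x = -100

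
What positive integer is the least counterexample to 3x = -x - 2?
Testing positive integers:
x = 1: LHS = 3·1 = 3, RHS = -1 - 2 = -3; 3 = -3 — FAILS  ← smallest positive counterexample

Answer: x = 1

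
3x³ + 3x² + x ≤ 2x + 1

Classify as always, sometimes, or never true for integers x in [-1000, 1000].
Holds at x = 0: LHS = 3·0³ + 3·0² + 0 = 0, RHS = 2·0 + 1 = 1; 0 ≤ 1 — holds
Fails at x = 1: LHS = 3·1³ + 3·1² + 1 = 7, RHS = 2·1 + 1 = 3; 7 ≤ 3 — FAILS
It is satisfied by some integers in the range but not all.

Answer: Sometimes true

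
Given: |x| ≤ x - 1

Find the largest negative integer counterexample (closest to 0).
Testing negative integers from -1 downward:
x = -1: LHS = |-1| = 1, RHS = (-1) - 1 = -2; 1 ≤ -2 — FAILS  ← closest negative counterexample to 0

Answer: x = -1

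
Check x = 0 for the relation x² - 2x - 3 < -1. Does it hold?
x = 0: LHS = 0² - 2·0 - 3 = -3; -3 < -1 — holds

The relation is satisfied at x = 0.

Answer: Yes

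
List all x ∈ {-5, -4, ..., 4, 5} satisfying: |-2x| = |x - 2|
Holds for: {-2}
Fails for: {-5, -4, -3, -1, 0, 1, 2, 3, 4, 5}

Answer: {-2}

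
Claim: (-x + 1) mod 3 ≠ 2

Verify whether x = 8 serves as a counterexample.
Substitute x = 8 into the relation:
x = 8: LHS = (-8 + 1) mod 3 = (-7) mod 3 = 2; 2 ≠ 2 — FAILS

Since the claim fails at x = 8, this value is a counterexample.

Answer: Yes, x = 8 is a counterexample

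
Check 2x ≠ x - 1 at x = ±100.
x = 100: LHS = 2·100 = 200, RHS = 100 - 1 = 99; 200 ≠ 99 — holds
x = -100: LHS = 2·(-100) = -200, RHS = (-100) - 1 = -101; -200 ≠ -101 — holds

Answer: Yes, holds for both x = 100 and x = -100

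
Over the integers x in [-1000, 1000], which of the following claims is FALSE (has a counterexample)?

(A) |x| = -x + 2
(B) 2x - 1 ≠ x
(A) x = 0: LHS = |0| = 0, RHS = -0 + 2 = 2; 0 = 2 — FAILS
(B) x = 1: LHS = 2·1 - 1 = 1; 1 ≠ 1 — FAILS

Answer: Both A and B are false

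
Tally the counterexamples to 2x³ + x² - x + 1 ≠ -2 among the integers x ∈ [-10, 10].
Track d = LHS − RHS over the integers in [-10, 10]. Equality would need d = 0, but d changes sign only between consecutive integers, jumping over 0:
x = -2: LHS = 2·(-2)³ + (-2)² - (-2) + 1 = -9; -9 ≠ -2 — holds  (d = -7)
x = -1: LHS = 2·(-1)³ + (-1)² - (-1) + 1 = 1; 1 ≠ -2 — holds  (d = 3)
Away from these crossings d keeps a constant sign, and checking every integer in [-10, 10] confirms d ≠ 0 throughout. Hence the two sides are never equal, so the relation holds for every integer in [-10, 10].

No counterexample appears in that range.

Answer: 0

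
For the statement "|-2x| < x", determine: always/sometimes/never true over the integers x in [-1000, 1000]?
Over all integers in [-1000, 1000], LHS − RHS is smallest at x = 0, where it equals 0:
x = 0: LHS = |-2·0| = |0| = 0; 0 < 0 — FAILS
At the ends of the range:
x = -1000: LHS = |-2·(-1000)| = |2000| = 2000; 2000 < -1000 — FAILS
x = 1000: LHS = |-2·1000| = |-2000| = 2000; 2000 < 1000 — FAILS
Hence LHS − RHS is never negative, i.e. LHS ≥ RHS throughout, so the claimed relation (<) fails for every integer in [-1000, 1000].

No integer in the range satisfies it.

Answer: Never true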